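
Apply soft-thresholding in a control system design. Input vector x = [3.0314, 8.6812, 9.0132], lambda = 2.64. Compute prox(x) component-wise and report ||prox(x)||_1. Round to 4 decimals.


Soft-thresholding with lambda = 2.64:
prox(3.0314) = sign(3.0314)*max(|3.0314| - 2.64, 0) = 0.3914
prox(8.6812) = sign(8.6812)*max(|8.6812| - 2.64, 0) = 6.0412
prox(9.0132) = sign(9.0132)*max(|9.0132| - 2.64, 0) = 6.3732
prox(x) = [0.3914, 6.0412, 6.3732]
||prox(x)||_1 = 0.3914 + 6.0412 + 6.3732 = 12.8058


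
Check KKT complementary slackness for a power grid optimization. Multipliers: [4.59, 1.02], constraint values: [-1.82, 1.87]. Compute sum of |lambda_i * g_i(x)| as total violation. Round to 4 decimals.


KKT complementary slackness check:
lambda_1 * g_1 = 4.59 * -1.82 = -8.3538
lambda_2 * g_2 = 1.02 * 1.87 = 1.9074
Total violation = 8.3538 + 1.9074 = 10.2612


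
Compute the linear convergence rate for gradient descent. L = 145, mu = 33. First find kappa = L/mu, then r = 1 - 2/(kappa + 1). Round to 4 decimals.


Step 1: Compute the condition number.
kappa = L/mu = 145/33 = 4.3939
Step 2: Compute the convergence rate.
r = 1 - 2/(kappa + 1) = 1 - 2*mu/(L + mu) = (L - mu)/(L + mu) = 112/178 = 0.6292


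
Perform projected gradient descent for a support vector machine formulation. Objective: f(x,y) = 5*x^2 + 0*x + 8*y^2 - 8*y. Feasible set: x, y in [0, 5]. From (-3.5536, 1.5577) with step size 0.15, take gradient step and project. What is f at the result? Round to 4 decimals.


Step 1: Compute gradient at (-3.5536, 1.5577).
grad_x = 2*5*-3.5536 + 0 = -35.536
grad_y = 2*8*1.5577 - 8 = 16.9232
Step 2: Gradient step.
x_raw = -3.5536 - 0.15*-35.536 = 1.7768
y_raw = 1.5577 - 0.15*16.9232 = -0.9808
Step 3: Project onto [0, 5].
x_proj = clip(1.7768) = 1.7768
y_proj = clip(-0.9808) = 0.0
Step 4: Evaluate f.
f(1.7768, 0.0) = 15.7851


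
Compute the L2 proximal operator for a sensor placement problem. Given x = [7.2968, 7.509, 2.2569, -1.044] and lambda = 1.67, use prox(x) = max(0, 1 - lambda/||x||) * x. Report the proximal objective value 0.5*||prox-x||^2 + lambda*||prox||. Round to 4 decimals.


Step 1: Compute ||x||.
||x|| = 10.7616
Step 2: Compute scaling factor.
scale = max(0, 1 - 1.67/10.7616) = 0.8448
Step 3: prox(x) = [6.1645, 6.3437, 1.9067, -0.882]
||prox(x)|| = 9.0916
Step 4: Proximal objective.
0.5*||prox-x||^2 = 1.3945
lambda*||prox|| = 15.183
Total = 16.5774


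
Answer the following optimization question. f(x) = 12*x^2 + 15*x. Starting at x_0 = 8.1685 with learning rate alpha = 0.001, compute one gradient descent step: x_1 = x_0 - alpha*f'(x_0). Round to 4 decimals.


We compute the gradient at x_0 and apply the update.
f'(x) = 24*x + 15
f'(8.1685) = 24*8.1685 + 15 = 211.044
x_1 = 8.1685 - 0.001*211.044 = 7.9575


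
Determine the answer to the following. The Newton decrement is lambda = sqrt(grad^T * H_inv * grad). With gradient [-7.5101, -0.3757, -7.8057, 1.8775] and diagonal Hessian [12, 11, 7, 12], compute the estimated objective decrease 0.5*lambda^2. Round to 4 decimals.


Step 1: H is diagonal, so H^(-1) * g = [-0.6258, -0.0342, -1.1151, 0.1565].
Step 2: g^T H^(-1) g = sum_i g_i^2 / H_ii
  = (-7.5101)^2/12 + (-0.3757)^2/11 + (-7.8057)^2/7 + (1.8775)^2/12
  = 4.7001 + 0.0128 + 8.7041 + 0.2938 = 13.7109
Step 3: Objective decrease = 0.5 * g^T H^(-1) g = 6.8554


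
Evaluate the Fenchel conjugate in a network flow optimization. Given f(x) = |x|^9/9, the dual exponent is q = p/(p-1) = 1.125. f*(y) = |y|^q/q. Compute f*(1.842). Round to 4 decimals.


The conjugate exponent q satisfies 1/p + 1/q = 1.
p = 9, so q = 9/(9 - 1) = 1.125
|y|^q = 1.842^1.125 = 1.9882
f*(1.842) = 1.9882 / 1.125 = 1.7673


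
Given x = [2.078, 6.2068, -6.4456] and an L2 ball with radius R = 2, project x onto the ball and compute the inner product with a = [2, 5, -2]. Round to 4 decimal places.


Step 1: Compute ||x|| (intermediates to 6 decimals).
||x|| = sqrt(2.078^2 + 6.2068^2 + (-6.4456)^2) = 9.186306
Step 2: Project.
Since ||x|| > R, scale = R/||x|| = 2/9.186306 = 0.217715, proj(x) = scale * x
proj(x) = [0.452412, 1.351313, -1.403304]
Step 3: Dot product.
a^T * proj(x) = 2*0.452412 + 5*1.351313 - 2*(-1.403304) = 10.468


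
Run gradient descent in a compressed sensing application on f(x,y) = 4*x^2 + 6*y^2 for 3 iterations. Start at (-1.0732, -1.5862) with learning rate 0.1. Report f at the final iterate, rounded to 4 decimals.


Gradient descent on f(x,y) = 4*x^2 + 6*y^2.
Starting point: (-1.0732, -1.5862), alpha = 0.1
Step 1: grad_x = 2*4*-1.0732 = -8.5856, grad_y = 2*6*-1.5862 = -19.0344
  x_1 = -1.0732 - 0.1*-8.5856 = -0.2146
  y_1 = -1.5862 - 0.1*-19.0344 = 0.3172
Step 2: grad_x = 2*4*-0.2146 = -1.7171, grad_y = 2*6*0.3172 = 3.8069
  x_2 = -0.2146 - 0.1*-1.7171 = -0.0429
  y_2 = 0.3172 - 0.1*3.8069 = -0.0634
Step 3: grad_x = 2*4*-0.0429 = -0.3434, grad_y = 2*6*-0.0634 = -0.7614
  x_3 = -0.0429 - 0.1*-0.3434 = -0.0086
  y_3 = -0.0634 - 0.1*-0.7614 = 0.0127
f(-0.0086, 0.0127) = 4*(-0.0086)^2 + 6*0.0127^2 = 0.0013


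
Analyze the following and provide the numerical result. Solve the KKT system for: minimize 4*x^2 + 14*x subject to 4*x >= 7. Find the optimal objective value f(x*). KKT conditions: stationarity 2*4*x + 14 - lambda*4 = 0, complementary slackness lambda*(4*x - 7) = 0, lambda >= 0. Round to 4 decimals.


Step 1: Try lambda = 0 (constraint inactive).
x_unc = -14/(2*4) = -1.75
Check: 4*-1.75 = -7.0 < 7 -- violated!
Step 2: Constraint must be active: 4*x = 7
x* = 7/4 = 1.75
lambda = (2*4*1.75 + 14)/4 = 7.0
Step 3: Compute optimal value.
f(x*) = 4*1.75^2 + 14*1.75 = 36.75


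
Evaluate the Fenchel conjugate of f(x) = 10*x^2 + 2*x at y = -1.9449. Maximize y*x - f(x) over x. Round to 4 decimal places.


f*(y) = sup_x {y*x - a*x^2 - b*x} = sup_x {(y-b)*x - a*x^2}
FOC: (y - b) - 2a*x = 0 => x* = (y - b)/(2a)
x* = (-1.9449 - 2)/(2*10) = -0.1972
f*(-1.9449) = (y-b)^2/(4a) = (-1.9449 - 2)^2/(4*10)
= 15.5622/40 = 0.3891


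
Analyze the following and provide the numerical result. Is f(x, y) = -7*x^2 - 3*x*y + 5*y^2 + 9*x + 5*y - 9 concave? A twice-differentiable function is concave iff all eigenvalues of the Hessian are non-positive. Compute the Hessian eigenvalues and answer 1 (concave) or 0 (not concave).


The Hessian of f(x,y) = -7*x^2 - 3*x*y + 5*y^2 + 9*x + 5*y - 9 is:
H = [[-14, -3], [-3, 10]]
Trace = -14 + 10 = -4
Determinant = -14*10 - (-3)^2 = -149
Discriminant = (-4)^2 - 4*-149 = 612.0
Eigenvalues: lambda_1 = -14.3693, lambda_2 = 10.3693
The function is not concave.

0


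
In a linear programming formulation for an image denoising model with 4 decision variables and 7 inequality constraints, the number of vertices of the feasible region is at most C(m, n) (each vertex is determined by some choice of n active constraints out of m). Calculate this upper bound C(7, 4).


Each vertex corresponds to some choice of n active constraints out of m, so the number of vertices is at most C(m, n) = m! / (n!(m-n)!).
m = 7, n = 4
Numerator: 7 * 6 * 5 * 4
Denominator: 4! = 24
C(7, 4) = 35


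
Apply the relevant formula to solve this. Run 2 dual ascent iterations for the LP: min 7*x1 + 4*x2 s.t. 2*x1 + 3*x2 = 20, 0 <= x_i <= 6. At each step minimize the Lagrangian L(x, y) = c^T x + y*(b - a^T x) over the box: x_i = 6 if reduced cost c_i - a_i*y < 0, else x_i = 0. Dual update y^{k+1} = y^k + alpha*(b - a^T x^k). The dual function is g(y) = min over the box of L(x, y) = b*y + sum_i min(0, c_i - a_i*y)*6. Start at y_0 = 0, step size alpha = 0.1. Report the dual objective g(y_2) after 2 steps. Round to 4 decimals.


Dual ascent for LP: min 7*x1 + 4*x2, 2*x1 + 3*x2 = 20, 0 <= x_i <= 6
Step 1: y^k = 0.0, reduced costs: (7.0, 4.0)
  x^k = (0.0, 0.0), subgradient = b - a^T x = 20.0
  y^{k+1} = 0.0 + 0.1*20.0 = 2.0
Step 2: y^k = 2.0, reduced costs: (3.0, -2.0)
  x^k = (0.0, 6.0), subgradient = b - a^T x = 2.0
  y^{k+1} = 2.0 + 0.1*2.0 = 2.2
Dual objective at y_2 = 2.2: reduced costs (2.6, -2.6), box minimizer x = (0.0, 6.0)
g(y_2) = b*y + (c1 - a1*y)*x1 + (c2 - a2*y)*x2 = 20*2.2 + 2.6*0.0 + (-2.6)*6.0 = 44.0 + 0.0 - 15.6 = 28.4


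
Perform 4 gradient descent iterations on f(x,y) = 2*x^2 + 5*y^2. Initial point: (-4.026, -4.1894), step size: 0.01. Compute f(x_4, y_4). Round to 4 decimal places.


Gradient descent on f(x,y) = 2*x^2 + 5*y^2.
Starting point: (-4.026, -4.1894), alpha = 0.01
Step 1: grad_x = 2*2*-4.026 = -16.104, grad_y = 2*5*-4.1894 = -41.894
  x_1 = -4.026 - 0.01*-16.104 = -3.865
  y_1 = -4.1894 - 0.01*-41.894 = -3.7705
Step 2: grad_x = 2*2*-3.865 = -15.4598, grad_y = 2*5*-3.7705 = -37.7046
  x_2 = -3.865 - 0.01*-15.4598 = -3.7104
  y_2 = -3.7705 - 0.01*-37.7046 = -3.3934
Step 3: grad_x = 2*2*-3.7104 = -14.8414, grad_y = 2*5*-3.3934 = -33.9341
  x_3 = -3.7104 - 0.01*-14.8414 = -3.5619
  y_3 = -3.3934 - 0.01*-33.9341 = -3.0541
Step 4: grad_x = 2*2*-3.5619 = -14.2478, grad_y = 2*5*-3.0541 = -30.5407
  x_4 = -3.5619 - 0.01*-14.2478 = -3.4195
  y_4 = -3.0541 - 0.01*-30.5407 = -2.7487
f(-3.4195, -2.7487) = 2*(-3.4195)^2 + 5*(-2.7487)^2 = 61.1613


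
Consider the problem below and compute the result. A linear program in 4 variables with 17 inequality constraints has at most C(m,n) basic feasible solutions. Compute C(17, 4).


Each vertex corresponds to some choice of n active constraints out of m, so the number of vertices is at most C(m, n) = m! / (n!(m-n)!).
m = 17, n = 4
Numerator: 17 * 16 * 15 * 14
Denominator: 4! = 24
C(17, 4) = 2380


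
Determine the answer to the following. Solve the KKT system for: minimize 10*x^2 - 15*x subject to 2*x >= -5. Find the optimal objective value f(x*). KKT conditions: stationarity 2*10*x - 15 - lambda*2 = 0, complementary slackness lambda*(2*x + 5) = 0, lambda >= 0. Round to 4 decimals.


Step 1: Try lambda = 0 (constraint inactive).
Stationarity: 2*10*x - 15 = 0
x* = 15/(2*10) = 0.75
Check constraint: 2*0.75 = 1.5 >= -5 -- satisfied.
Step 2: Compute optimal value.
f(x*) = 10*0.75^2 - 15*0.75 = -5.625


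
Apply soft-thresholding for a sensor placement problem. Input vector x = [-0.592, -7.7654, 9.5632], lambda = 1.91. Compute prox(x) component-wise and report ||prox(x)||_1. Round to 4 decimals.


Soft-thresholding with lambda = 1.91:
prox(-0.592) = sign(-0.592)*max(|-0.592| - 1.91, 0) = 0.0
prox(-7.7654) = sign(-7.7654)*max(|-7.7654| - 1.91, 0) = -5.8554
prox(9.5632) = sign(9.5632)*max(|9.5632| - 1.91, 0) = 7.6532
prox(x) = [0.0, -5.8554, 7.6532]
||prox(x)||_1 = 0.0 + 5.8554 + 7.6532 = 13.5086


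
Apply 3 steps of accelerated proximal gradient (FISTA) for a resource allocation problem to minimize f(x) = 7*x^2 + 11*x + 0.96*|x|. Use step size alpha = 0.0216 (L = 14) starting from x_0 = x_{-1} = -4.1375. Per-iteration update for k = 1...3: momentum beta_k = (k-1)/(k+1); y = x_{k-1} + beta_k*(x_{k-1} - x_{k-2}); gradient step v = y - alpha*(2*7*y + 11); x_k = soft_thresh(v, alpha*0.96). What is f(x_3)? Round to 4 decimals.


FISTA on f(x) = 7*x^2 + 11*x + 0.96*|x|
L = 14, alpha = 0.0216
Iteration 1: beta = 0.0, y = -4.1375 + 0.0*(-4.1375 + 4.1375) = -4.1375
  grad(y) = -46.925, v = y - alpha*grad = -3.1239
  prox(v) = soft_thresh(-3.1239, 0.0207) = -3.1032
Iteration 2: beta = 0.3333, y = -3.1032 + 0.3333*(-3.1032 + 4.1375) = -2.7584
  grad(y) = -27.6178, v = y - alpha*grad = -2.1619
  prox(v) = soft_thresh(-2.1619, 0.0207) = -2.1411
Iteration 3: beta = 0.5, y = -2.1411 + 0.5*(-2.1411 + 3.1032) = -1.6601
  grad(y) = -12.2415, v = y - alpha*grad = -1.3957
  prox(v) = soft_thresh(-1.3957, 0.0207) = -1.375
f(x_3) = 7*(-1.375)^2 + 11*(-1.375) + 0.96*|-1.375| = -0.571


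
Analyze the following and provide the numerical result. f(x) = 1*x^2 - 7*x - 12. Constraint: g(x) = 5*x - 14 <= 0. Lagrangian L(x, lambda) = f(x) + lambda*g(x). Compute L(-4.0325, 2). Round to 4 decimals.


Step 1: Evaluate f(x).
f(-4.0325) = 1*(-4.0325)^2 - 7*(-4.0325) - 12 = 32.4886
Step 2: Evaluate g(x).
g(-4.0325) = 5*-4.0325 - 14 = -34.1625
Step 3: Compute Lagrangian.
L = 32.4886 + 2*-34.1625 = -35.8364


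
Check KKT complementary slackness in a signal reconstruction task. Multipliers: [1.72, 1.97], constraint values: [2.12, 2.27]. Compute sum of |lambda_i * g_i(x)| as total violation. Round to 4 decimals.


KKT complementary slackness check:
lambda_1 * g_1 = 1.72 * 2.12 = 3.6464
lambda_2 * g_2 = 1.97 * 2.27 = 4.4719
Total violation = 3.6464 + 4.4719 = 8.1183


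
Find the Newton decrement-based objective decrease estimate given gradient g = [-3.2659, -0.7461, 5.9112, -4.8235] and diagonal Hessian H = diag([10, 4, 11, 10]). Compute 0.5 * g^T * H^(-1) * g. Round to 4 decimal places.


Step 1: H is diagonal, so H^(-1) * g = [-0.3266, -0.1865, 0.5374, -0.4824].
Step 2: g^T H^(-1) g = sum_i g_i^2 / H_ii
  = (-3.2659)^2/10 + (-0.7461)^2/4 + (5.9112)^2/11 + (-4.8235)^2/10
  = 1.0666 + 0.1392 + 3.1766 + 2.3266 = 6.709
Step 3: Objective decrease = 0.5 * g^T H^(-1) g = 3.3545


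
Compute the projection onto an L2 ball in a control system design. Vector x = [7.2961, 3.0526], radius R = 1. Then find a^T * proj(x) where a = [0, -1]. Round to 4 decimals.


Step 1: Compute ||x|| (intermediates to 6 decimals).
||x|| = sqrt(7.2961^2 + 3.0526^2) = 7.908947
Step 2: Project.
Since ||x|| > R, scale = R/||x|| = 1/7.908947 = 0.126439, proj(x) = scale * x
proj(x) = [0.922512, 0.385968]
Step 3: Dot product.
a^T * proj(x) = 0*0.922512 - 1*0.385968 = -0.386


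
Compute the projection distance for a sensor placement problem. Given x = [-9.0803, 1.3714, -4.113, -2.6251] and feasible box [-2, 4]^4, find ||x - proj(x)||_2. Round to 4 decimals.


Project each component onto [-2, 4].
clip(-9.0803) = -2.0, clip(1.3714) = 1.3714, clip(-4.113) = -2.0, clip(-2.6251) = -2.0
Projection = [-2.0, 1.3714, -2.0, -2.0]
Squared diffs: [50.1306, 0.0, 4.4648, 0.3908]
Distance = sqrt(54.9862) = 7.4153


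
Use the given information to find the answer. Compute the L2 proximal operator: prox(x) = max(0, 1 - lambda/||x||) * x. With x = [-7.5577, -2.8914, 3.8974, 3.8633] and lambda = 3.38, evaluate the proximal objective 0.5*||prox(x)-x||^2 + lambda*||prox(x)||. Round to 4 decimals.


Step 1: Compute ||x||.
||x|| = 9.7772
Step 2: Compute scaling factor.
scale = max(0, 1 - 3.38/9.7772) = 0.6543
Step 3: prox(x) = [-4.945, -1.8918, 2.5501, 2.5277]
||prox(x)|| = 6.3972
Step 4: Proximal objective.
0.5*||prox-x||^2 = 5.7122
lambda*||prox|| = 21.6225
Total = 27.3348


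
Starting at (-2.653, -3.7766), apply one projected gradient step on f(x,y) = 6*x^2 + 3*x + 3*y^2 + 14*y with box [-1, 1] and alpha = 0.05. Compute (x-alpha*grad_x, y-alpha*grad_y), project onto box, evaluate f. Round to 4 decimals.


Step 1: Compute gradient at (-2.653, -3.7766).
grad_x = 2*6*-2.653 + 3 = -28.836
grad_y = 2*3*-3.7766 + 14 = -8.6596
Step 2: Gradient step.
x_raw = -2.653 - 0.05*-28.836 = -1.2112
y_raw = -3.7766 - 0.05*-8.6596 = -3.3436
Step 3: Project onto [-1, 1].
x_proj = clip(-1.2112) = -1.0
y_proj = clip(-3.3436) = -1.0
Step 4: Evaluate f.
f(-1.0, -1.0) = -8.0


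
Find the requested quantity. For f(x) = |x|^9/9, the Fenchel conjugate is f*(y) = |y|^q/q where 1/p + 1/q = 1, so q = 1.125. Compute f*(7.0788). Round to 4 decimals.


The conjugate exponent q satisfies 1/p + 1/q = 1.
p = 9, so q = 9/(9 - 1) = 1.125
|y|^q = 7.0788^1.125 = 9.0408
f*(7.0788) = 9.0408 / 1.125 = 8.0362


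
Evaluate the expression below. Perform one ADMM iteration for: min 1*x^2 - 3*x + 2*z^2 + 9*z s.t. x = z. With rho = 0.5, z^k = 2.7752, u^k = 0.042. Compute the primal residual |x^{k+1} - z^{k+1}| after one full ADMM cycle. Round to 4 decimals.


ADMM iteration with rho = 0.5, z^k = 2.7752, u^k = 0.042
Step 1: x-update.
Minimize 1*x^2 - 3*x + (0.5/2)*(x - 2.7752 + 0.042)^2
FOC: (2*1 + 0.5)*x = 3 + 0.5*(2.7752 - 0.042)
x^{k+1} = 1.7466
Step 2: z-update.
Minimize 2*z^2 + 9*z + (0.5/2)*(1.7466 - z + 0.042)^2
FOC: (2*2 + 0.5)*z = -9 + 0.5*(1.7466 + 0.042)
z^{k+1} = -1.8013
Step 3: u-update.
u^{k+1} = 0.042 + 1.7466 + 1.8013 = 3.5899
Step 4: Primal residual = |1.7466 + 1.8013| = 3.5479


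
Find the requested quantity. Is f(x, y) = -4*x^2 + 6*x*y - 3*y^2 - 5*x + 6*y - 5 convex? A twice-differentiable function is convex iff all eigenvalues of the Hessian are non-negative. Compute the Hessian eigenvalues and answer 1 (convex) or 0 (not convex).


The Hessian of f(x,y) = -4*x^2 + 6*x*y - 3*y^2 - 5*x + 6*y - 5 is:
H = [[-8, 6], [6, -6]]
Trace = -8 - 6 = -14
Determinant = -8*-6 - (6)^2 = 12
Discriminant = (-14)^2 - 4*12 = 148.0
Eigenvalues: lambda_1 = -13.0828, lambda_2 = -0.9172
The function is not convex.

0


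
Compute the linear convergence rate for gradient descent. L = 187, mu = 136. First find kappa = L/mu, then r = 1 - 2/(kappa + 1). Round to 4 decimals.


Step 1: Compute the condition number.
kappa = L/mu = 187/136 = 1.375
Step 2: Compute the convergence rate.
r = 1 - 2/(kappa + 1) = 1 - 2*mu/(L + mu) = (L - mu)/(L + mu) = 51/323 = 0.1579


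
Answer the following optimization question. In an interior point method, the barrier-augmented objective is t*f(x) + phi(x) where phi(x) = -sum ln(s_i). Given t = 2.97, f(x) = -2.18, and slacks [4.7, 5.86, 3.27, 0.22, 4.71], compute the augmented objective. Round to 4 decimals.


Step 1: Compute log-barrier.
ln values: [1.5476, 1.7681, 1.1848, -1.5141, 1.5497]
phi = -(1.5476 + 1.7681 + 1.1848 - 1.5141 + 1.5497) = -4.5361
Step 2: Compute augmented objective.
t*f(x) = 2.97*-2.18 = -6.4746
Total = -6.4746 - 4.5361 = -11.0107


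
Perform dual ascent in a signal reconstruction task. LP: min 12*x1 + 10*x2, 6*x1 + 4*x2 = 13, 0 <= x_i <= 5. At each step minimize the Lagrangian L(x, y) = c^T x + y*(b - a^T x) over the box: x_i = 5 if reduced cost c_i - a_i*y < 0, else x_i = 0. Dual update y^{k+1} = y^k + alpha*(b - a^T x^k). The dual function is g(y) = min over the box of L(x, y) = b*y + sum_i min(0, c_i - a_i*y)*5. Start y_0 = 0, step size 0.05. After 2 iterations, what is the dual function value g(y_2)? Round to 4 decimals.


Dual ascent for LP: min 12*x1 + 10*x2, 6*x1 + 4*x2 = 13, 0 <= x_i <= 5
Step 1: y^k = 0.0, reduced costs: (12.0, 10.0)
  x^k = (0.0, 0.0), subgradient = b - a^T x = 13.0
  y^{k+1} = 0.0 + 0.05*13.0 = 0.65
Step 2: y^k = 0.65, reduced costs: (8.1, 7.4)
  x^k = (0.0, 0.0), subgradient = b - a^T x = 13.0
  y^{k+1} = 0.65 + 0.05*13.0 = 1.3
Dual objective at y_2 = 1.3: reduced costs (4.2, 4.8), box minimizer x = (0.0, 0.0)
g(y_2) = b*y + (c1 - a1*y)*x1 + (c2 - a2*y)*x2 = 13*1.3 + 4.2*0.0 + 4.8*0.0 = 16.9 + 0.0 + 0.0 = 16.9


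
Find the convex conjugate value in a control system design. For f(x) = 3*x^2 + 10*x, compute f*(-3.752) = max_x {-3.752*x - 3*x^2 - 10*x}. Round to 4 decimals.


f*(y) = sup_x {y*x - a*x^2 - b*x} = sup_x {(y-b)*x - a*x^2}
FOC: (y - b) - 2a*x = 0 => x* = (y - b)/(2a)
x* = (-3.752 - 10)/(2*3) = -2.292
f*(-3.752) = (y-b)^2/(4a) = (-3.752 - 10)^2/(4*3)
= 189.1175/12 = 15.7598


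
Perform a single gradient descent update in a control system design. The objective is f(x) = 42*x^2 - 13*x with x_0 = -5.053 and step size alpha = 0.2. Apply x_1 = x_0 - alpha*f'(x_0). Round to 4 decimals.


We compute the gradient at x_0 and apply the update.
f'(x) = 84*x - 13
f'(-5.053) = 84*-5.053 - 13 = -437.452
x_1 = -5.053 - 0.2*-437.452 = 82.4374


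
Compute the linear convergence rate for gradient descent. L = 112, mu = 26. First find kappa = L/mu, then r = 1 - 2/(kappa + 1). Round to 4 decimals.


Step 1: Compute the condition number.
kappa = L/mu = 112/26 = 4.3077
Step 2: Compute the convergence rate.
r = 1 - 2/(kappa + 1) = 1 - 2*mu/(L + mu) = (L - mu)/(L + mu) = 86/138 = 0.6232


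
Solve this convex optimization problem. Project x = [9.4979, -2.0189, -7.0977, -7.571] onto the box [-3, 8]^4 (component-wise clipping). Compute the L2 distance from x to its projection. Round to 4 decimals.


Project each component onto [-3, 8].
clip(9.4979) = 8.0, clip(-2.0189) = -2.0189, clip(-7.0977) = -3.0, clip(-7.571) = -3.0
Projection = [8.0, -2.0189, -3.0, -3.0]
Squared diffs: [2.2437, 0.0, 16.7911, 20.894]
Distance = sqrt(39.9288) = 6.3189


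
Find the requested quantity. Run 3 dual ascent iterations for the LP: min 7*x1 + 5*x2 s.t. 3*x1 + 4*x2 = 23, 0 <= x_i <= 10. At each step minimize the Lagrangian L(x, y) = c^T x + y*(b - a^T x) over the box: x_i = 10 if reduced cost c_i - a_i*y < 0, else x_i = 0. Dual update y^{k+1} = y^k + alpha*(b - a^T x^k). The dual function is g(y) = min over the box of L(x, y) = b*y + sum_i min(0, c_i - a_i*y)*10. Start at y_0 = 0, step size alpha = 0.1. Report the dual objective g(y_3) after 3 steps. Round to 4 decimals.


Dual ascent for LP: min 7*x1 + 5*x2, 3*x1 + 4*x2 = 23, 0 <= x_i <= 10
Step 1: y^k = 0.0, reduced costs: (7.0, 5.0)
  x^k = (0.0, 0.0), subgradient = b - a^T x = 23.0
  y^{k+1} = 0.0 + 0.1*23.0 = 2.3
Step 2: y^k = 2.3, reduced costs: (0.1, -4.2)
  x^k = (0.0, 10.0), subgradient = b - a^T x = -17.0
  y^{k+1} = 2.3 + 0.1*-17.0 = 0.6
Step 3: y^k = 0.6, reduced costs: (5.2, 2.6)
  x^k = (0.0, 0.0), subgradient = b - a^T x = 23.0
  y^{k+1} = 0.6 + 0.1*23.0 = 2.9
Dual objective at y_3 = 2.9: reduced costs (-1.7, -6.6), box minimizer x = (10.0, 10.0)
g(y_3) = b*y + (c1 - a1*y)*x1 + (c2 - a2*y)*x2 = 23*2.9 + (-1.7)*10.0 + (-6.6)*10.0 = 66.7 - 17.0 - 66.0 = -16.3


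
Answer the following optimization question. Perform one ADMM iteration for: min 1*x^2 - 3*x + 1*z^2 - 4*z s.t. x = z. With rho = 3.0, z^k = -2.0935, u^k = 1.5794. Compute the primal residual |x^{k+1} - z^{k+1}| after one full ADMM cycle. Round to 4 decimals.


ADMM iteration with rho = 3.0, z^k = -2.0935, u^k = 1.5794
Step 1: x-update.
Minimize 1*x^2 - 3*x + (3.0/2)*(x + 2.0935 + 1.5794)^2
FOC: (2*1 + 3.0)*x = 3 + 3.0*(-2.0935 - 1.5794)
x^{k+1} = -1.6037
Step 2: z-update.
Minimize 1*z^2 - 4*z + (3.0/2)*(-1.6037 - z + 1.5794)^2
FOC: (2*1 + 3.0)*z = 4 + 3.0*(-1.6037 + 1.5794)
z^{k+1} = 0.7854
Step 3: u-update.
u^{k+1} = 1.5794 - 1.6037 - 0.7854 = -0.8097
Step 4: Primal residual = |-1.6037 - 0.7854| = 2.3891


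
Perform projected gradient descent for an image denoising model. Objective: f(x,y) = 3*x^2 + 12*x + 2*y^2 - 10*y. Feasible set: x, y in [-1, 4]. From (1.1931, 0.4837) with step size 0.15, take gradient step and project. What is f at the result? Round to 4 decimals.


Step 1: Compute gradient at (1.1931, 0.4837).
grad_x = 2*3*1.1931 + 12 = 19.1586
grad_y = 2*2*0.4837 - 10 = -8.0652
Step 2: Gradient step.
x_raw = 1.1931 - 0.15*19.1586 = -1.6807
y_raw = 0.4837 - 0.15*-8.0652 = 1.6935
Step 3: Project onto [-1, 4].
x_proj = clip(-1.6807) = -1.0
y_proj = clip(1.6935) = 1.6935
Step 4: Evaluate f.
f(-1.0, 1.6935) = -20.1991


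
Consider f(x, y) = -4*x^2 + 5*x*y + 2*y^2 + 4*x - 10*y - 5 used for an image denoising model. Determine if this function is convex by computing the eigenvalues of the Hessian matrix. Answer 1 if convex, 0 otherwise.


The Hessian of f(x,y) = -4*x^2 + 5*x*y + 2*y^2 + 4*x - 10*y - 5 is:
H = [[-8, 5], [5, 4]]
Trace = -8 + 4 = -4
Determinant = -8*4 - (5)^2 = -57
Discriminant = (-4)^2 - 4*-57 = 244.0
Eigenvalues: lambda_1 = -9.8102, lambda_2 = 5.8102
The function is not convex.

0


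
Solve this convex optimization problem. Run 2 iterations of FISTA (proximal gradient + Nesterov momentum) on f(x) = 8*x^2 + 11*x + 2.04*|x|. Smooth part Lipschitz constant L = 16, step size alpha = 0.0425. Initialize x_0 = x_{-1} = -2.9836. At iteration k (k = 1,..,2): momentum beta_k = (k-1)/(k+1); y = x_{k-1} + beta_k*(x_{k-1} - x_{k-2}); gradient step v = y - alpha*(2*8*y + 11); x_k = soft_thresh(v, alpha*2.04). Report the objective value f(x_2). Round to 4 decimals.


FISTA on f(x) = 8*x^2 + 11*x + 2.04*|x|
L = 16, alpha = 0.0425
Iteration 1: beta = 0.0, y = -2.9836 + 0.0*(-2.9836 + 2.9836) = -2.9836
  grad(y) = -36.7376, v = y - alpha*grad = -1.4223
  prox(v) = soft_thresh(-1.4223, 0.0867) = -1.3356
Iteration 2: beta = 0.3333, y = -1.3356 + 0.3333*(-1.3356 + 2.9836) = -0.7862
  grad(y) = -1.5792, v = y - alpha*grad = -0.7191
  prox(v) = soft_thresh(-0.7191, 0.0867) = -0.6324
f(x_2) = 8*(-0.6324)^2 + 11*(-0.6324) + 2.04*|-0.6324| = -2.4669


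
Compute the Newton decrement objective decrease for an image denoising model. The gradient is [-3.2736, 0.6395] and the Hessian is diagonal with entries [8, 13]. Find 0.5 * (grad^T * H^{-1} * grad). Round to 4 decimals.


Step 1: H is diagonal, so H^(-1) * g = [-0.4092, 0.0492].
Step 2: g^T H^(-1) g = sum_i g_i^2 / H_ii
  = (-3.2736)^2/8 + (0.6395)^2/13
  = 1.3396 + 0.0315 = 1.371
Step 3: Objective decrease = 0.5 * g^T H^(-1) g = 0.6855


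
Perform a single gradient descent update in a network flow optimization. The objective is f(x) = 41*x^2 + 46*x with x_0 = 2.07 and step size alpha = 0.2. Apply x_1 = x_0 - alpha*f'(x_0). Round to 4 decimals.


We compute the gradient at x_0 and apply the update.
f'(x) = 82*x + 46
f'(2.07) = 82*2.07 + 46 = 215.74
x_1 = 2.07 - 0.2*215.74 = -41.078


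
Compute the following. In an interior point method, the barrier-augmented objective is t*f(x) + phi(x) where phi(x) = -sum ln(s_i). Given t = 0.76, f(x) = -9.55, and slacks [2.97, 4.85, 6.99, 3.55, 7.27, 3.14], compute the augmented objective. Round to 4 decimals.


Step 1: Compute log-barrier.
ln values: [1.0886, 1.579, 1.9445, 1.2669, 1.9838, 1.1442]
phi = -(1.0886 + 1.579 + 1.9445 + 1.2669 + 1.9838 + 1.1442) = -9.0069
Step 2: Compute augmented objective.
t*f(x) = 0.76*-9.55 = -7.258
Total = -7.258 - 9.0069 = -16.2649


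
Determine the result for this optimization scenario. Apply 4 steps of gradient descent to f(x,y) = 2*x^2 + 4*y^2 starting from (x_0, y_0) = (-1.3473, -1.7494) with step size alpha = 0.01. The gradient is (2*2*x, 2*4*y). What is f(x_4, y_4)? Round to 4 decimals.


Gradient descent on f(x,y) = 2*x^2 + 4*y^2.
Starting point: (-1.3473, -1.7494), alpha = 0.01
Step 1: grad_x = 2*2*-1.3473 = -5.3892, grad_y = 2*4*-1.7494 = -13.9952
  x_1 = -1.3473 - 0.01*-5.3892 = -1.2934
  y_1 = -1.7494 - 0.01*-13.9952 = -1.6094
Step 2: grad_x = 2*2*-1.2934 = -5.1736, grad_y = 2*4*-1.6094 = -12.8756
  x_2 = -1.2934 - 0.01*-5.1736 = -1.2417
  y_2 = -1.6094 - 0.01*-12.8756 = -1.4807
Step 3: grad_x = 2*2*-1.2417 = -4.9667, grad_y = 2*4*-1.4807 = -11.8455
  x_3 = -1.2417 - 0.01*-4.9667 = -1.192
  y_3 = -1.4807 - 0.01*-11.8455 = -1.3622
Step 4: grad_x = 2*2*-1.192 = -4.768, grad_y = 2*4*-1.3622 = -10.8979
  x_4 = -1.192 - 0.01*-4.768 = -1.1443
  y_4 = -1.3622 - 0.01*-10.8979 = -1.2533
f(-1.1443, -1.2533) = 2*(-1.1443)^2 + 4*(-1.2533)^2 = 8.9016


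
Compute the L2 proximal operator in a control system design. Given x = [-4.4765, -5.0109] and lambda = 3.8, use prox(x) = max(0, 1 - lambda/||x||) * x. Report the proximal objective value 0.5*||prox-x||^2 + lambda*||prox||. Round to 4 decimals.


Step 1: Compute ||x||.
||x|| = 6.7192
Step 2: Compute scaling factor.
scale = max(0, 1 - 3.8/6.7192) = 0.4345
Step 3: prox(x) = [-1.9449, -2.177]
||prox(x)|| = 2.9192
Step 4: Proximal objective.
0.5*||prox-x||^2 = 7.22
lambda*||prox|| = 11.093
Total = 18.3131


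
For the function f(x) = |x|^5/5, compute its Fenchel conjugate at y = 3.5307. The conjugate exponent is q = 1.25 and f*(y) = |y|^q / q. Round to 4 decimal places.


The conjugate exponent q satisfies 1/p + 1/q = 1.
p = 5, so q = 5/(5 - 1) = 1.25
|y|^q = 3.5307^1.25 = 4.8398
f*(3.5307) = 4.8398 / 1.25 = 3.8718


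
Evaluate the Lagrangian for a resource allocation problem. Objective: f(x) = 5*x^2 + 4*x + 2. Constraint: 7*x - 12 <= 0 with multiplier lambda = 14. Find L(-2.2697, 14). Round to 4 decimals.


Step 1: Evaluate f(x).
f(-2.2697) = 5*(-2.2697)^2 + 4*(-2.2697) + 2 = 18.6789
Step 2: Evaluate g(x).
g(-2.2697) = 7*-2.2697 - 12 = -27.8879
Step 3: Compute Lagrangian.
L = 18.6789 + 14*-27.8879 = -371.7517


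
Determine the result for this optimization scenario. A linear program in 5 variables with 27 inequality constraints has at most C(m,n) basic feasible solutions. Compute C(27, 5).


Each vertex corresponds to some choice of n active constraints out of m, so the number of vertices is at most C(m, n) = m! / (n!(m-n)!).
m = 27, n = 5
Numerator: 27 * 26 * 25 * 24 * 23
Denominator: 5! = 120
C(27, 5) = 80730


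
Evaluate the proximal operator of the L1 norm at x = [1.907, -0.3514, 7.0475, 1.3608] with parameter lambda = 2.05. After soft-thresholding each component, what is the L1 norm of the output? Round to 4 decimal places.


Soft-thresholding with lambda = 2.05:
prox(1.907) = sign(1.907)*max(|1.907| - 2.05, 0) = 0.0
prox(-0.3514) = sign(-0.3514)*max(|-0.3514| - 2.05, 0) = 0.0
prox(7.0475) = sign(7.0475)*max(|7.0475| - 2.05, 0) = 4.9975
prox(1.3608) = sign(1.3608)*max(|1.3608| - 2.05, 0) = 0.0
prox(x) = [0.0, 0.0, 4.9975, 0.0]
||prox(x)||_1 = 0.0 + 0.0 + 4.9975 + 0.0 = 4.9975


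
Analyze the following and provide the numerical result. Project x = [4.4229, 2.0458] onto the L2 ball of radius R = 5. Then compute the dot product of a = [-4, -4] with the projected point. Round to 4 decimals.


Step 1: Compute ||x|| (intermediates to 6 decimals).
||x|| = sqrt(4.4229^2 + 2.0458^2) = 4.873124
Step 2: Project.
Since ||x|| <= R, proj = x (no scaling needed).
proj(x) = [4.4229, 2.0458]
Step 3: Dot product.
a^T * proj(x) = -4*4.4229 - 4*2.0458 = -25.8748


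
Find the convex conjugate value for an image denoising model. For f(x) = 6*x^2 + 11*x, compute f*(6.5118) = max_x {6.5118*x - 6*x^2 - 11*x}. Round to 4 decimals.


f*(y) = sup_x {y*x - a*x^2 - b*x} = sup_x {(y-b)*x - a*x^2}
FOC: (y - b) - 2a*x = 0 => x* = (y - b)/(2a)
x* = (6.5118 - 11)/(2*6) = -0.374
f*(6.5118) = (y-b)^2/(4a) = (6.5118 - 11)^2/(4*6)
= 20.1439/24 = 0.8393


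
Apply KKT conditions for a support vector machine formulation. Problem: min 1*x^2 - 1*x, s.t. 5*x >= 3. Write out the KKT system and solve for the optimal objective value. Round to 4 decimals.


Step 1: Try lambda = 0 (constraint inactive).
x_unc = 1/(2*1) = 0.5
Check: 5*0.5 = 2.5 < 3 -- violated!
Step 2: Constraint must be active: 5*x = 3
x* = 3/5 = 0.6
lambda = (2*1*0.6 - 1)/5 = 0.04
Step 3: Compute optimal value.
f(x*) = 1*0.6^2 - 1*0.6 = -0.24


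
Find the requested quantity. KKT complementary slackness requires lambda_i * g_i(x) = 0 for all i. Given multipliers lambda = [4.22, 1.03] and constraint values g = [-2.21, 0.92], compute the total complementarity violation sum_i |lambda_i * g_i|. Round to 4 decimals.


KKT complementary slackness check:
lambda_1 * g_1 = 4.22 * -2.21 = -9.3262
lambda_2 * g_2 = 1.03 * 0.92 = 0.9476
Total violation = 9.3262 + 0.9476 = 10.2738


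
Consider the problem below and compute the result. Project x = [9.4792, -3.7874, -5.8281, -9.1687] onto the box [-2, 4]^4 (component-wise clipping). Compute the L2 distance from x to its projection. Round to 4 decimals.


Project each component onto [-2, 4].
clip(9.4792) = 4.0, clip(-3.7874) = -2.0, clip(-5.8281) = -2.0, clip(-9.1687) = -2.0
Projection = [4.0, -2.0, -2.0, -2.0]
Squared diffs: [30.0216, 3.1948, 14.6543, 51.3903]
Distance = sqrt(99.261) = 9.963


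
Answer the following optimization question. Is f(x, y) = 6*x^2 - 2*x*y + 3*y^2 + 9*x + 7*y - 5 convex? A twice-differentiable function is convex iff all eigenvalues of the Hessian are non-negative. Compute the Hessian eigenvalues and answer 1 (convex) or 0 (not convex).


The Hessian of f(x,y) = 6*x^2 - 2*x*y + 3*y^2 + 9*x + 7*y - 5 is:
H = [[12, -2], [-2, 6]]
Trace = 12 + 6 = 18
Determinant = 12*6 - (-2)^2 = 68
Discriminant = (18)^2 - 4*68 = 52.0
Eigenvalues: lambda_1 = 5.3944, lambda_2 = 12.6056
The function is convex.

1


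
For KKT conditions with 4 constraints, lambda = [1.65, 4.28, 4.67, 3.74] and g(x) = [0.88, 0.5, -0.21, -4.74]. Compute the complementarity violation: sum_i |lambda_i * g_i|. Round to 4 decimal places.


KKT complementary slackness check:
lambda_1 * g_1 = 1.65 * 0.88 = 1.452
lambda_2 * g_2 = 4.28 * 0.5 = 2.14
lambda_3 * g_3 = 4.67 * -0.21 = -0.9807
lambda_4 * g_4 = 3.74 * -4.74 = -17.7276
Total violation = 1.452 + 2.14 + 0.9807 + 17.7276 = 22.3003


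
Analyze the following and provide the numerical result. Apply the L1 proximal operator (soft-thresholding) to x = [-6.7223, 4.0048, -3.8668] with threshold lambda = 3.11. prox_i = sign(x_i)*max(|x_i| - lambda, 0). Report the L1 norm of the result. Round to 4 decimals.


Soft-thresholding with lambda = 3.11:
prox(-6.7223) = sign(-6.7223)*max(|-6.7223| - 3.11, 0) = -3.6123
prox(4.0048) = sign(4.0048)*max(|4.0048| - 3.11, 0) = 0.8948
prox(-3.8668) = sign(-3.8668)*max(|-3.8668| - 3.11, 0) = -0.7568
prox(x) = [-3.6123, 0.8948, -0.7568]
||prox(x)||_1 = 3.6123 + 0.8948 + 0.7568 = 5.2639


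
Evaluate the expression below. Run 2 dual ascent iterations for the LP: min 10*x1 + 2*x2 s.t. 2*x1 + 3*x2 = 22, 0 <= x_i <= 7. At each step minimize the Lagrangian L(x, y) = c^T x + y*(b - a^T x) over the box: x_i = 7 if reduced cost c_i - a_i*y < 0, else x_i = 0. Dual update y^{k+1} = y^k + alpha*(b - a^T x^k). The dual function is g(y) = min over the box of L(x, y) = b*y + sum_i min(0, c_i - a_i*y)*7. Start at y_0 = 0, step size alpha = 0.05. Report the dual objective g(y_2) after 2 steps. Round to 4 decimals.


Dual ascent for LP: min 10*x1 + 2*x2, 2*x1 + 3*x2 = 22, 0 <= x_i <= 7
Step 1: y^k = 0.0, reduced costs: (10.0, 2.0)
  x^k = (0.0, 0.0), subgradient = b - a^T x = 22.0
  y^{k+1} = 0.0 + 0.05*22.0 = 1.1
Step 2: y^k = 1.1, reduced costs: (7.8, -1.3)
  x^k = (0.0, 7.0), subgradient = b - a^T x = 1.0
  y^{k+1} = 1.1 + 0.05*1.0 = 1.15
Dual objective at y_2 = 1.15: reduced costs (7.7, -1.45), box minimizer x = (0.0, 7.0)
g(y_2) = b*y + (c1 - a1*y)*x1 + (c2 - a2*y)*x2 = 22*1.15 + 7.7*0.0 + (-1.45)*7.0 = 25.3 + 0.0 - 10.15 = 15.15


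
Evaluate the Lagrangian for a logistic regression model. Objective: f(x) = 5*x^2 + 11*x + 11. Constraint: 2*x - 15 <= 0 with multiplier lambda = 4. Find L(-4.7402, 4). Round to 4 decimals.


Step 1: Evaluate f(x).
f(-4.7402) = 5*(-4.7402)^2 + 11*(-4.7402) + 11 = 71.2053
Step 2: Evaluate g(x).
g(-4.7402) = 2*-4.7402 - 15 = -24.4804
Step 3: Compute Lagrangian.
L = 71.2053 + 4*-24.4804 = -26.7163


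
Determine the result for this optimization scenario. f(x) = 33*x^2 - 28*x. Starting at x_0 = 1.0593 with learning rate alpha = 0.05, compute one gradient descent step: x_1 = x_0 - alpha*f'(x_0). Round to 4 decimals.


We compute the gradient at x_0 and apply the update.
f'(x) = 66*x - 28
f'(1.0593) = 66*1.0593 - 28 = 41.9138
x_1 = 1.0593 - 0.05*41.9138 = -1.0364


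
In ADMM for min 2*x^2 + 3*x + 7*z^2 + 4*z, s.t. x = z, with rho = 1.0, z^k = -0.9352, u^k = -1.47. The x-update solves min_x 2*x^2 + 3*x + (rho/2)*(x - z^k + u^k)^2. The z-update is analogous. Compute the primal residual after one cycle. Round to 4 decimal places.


ADMM iteration with rho = 1.0, z^k = -0.9352, u^k = -1.47
Step 1: x-update.
Minimize 2*x^2 + 3*x + (1.0/2)*(x + 0.9352 - 1.47)^2
FOC: (2*2 + 1.0)*x = -3 + 1.0*(-0.9352 + 1.47)
x^{k+1} = -0.493
Step 2: z-update.
Minimize 7*z^2 + 4*z + (1.0/2)*(-0.493 - z - 1.47)^2
FOC: (2*7 + 1.0)*z = -4 + 1.0*(-0.493 - 1.47)
z^{k+1} = -0.3975
Step 3: u-update.
u^{k+1} = -1.47 - 0.493 + 0.3975 = -1.5655
Step 4: Primal residual = |-0.493 + 0.3975| = 0.0955


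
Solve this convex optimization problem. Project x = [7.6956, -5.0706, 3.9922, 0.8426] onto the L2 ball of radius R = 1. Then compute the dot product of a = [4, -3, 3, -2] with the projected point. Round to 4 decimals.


Step 1: Compute ||x|| (intermediates to 6 decimals).
||x|| = sqrt(7.6956^2 + (-5.0706)^2 + 3.9922^2 + 0.8426^2) = 10.078734
Step 2: Project.
Since ||x|| > R, scale = R/||x|| = 1/10.078734 = 0.099219, proj(x) = scale * x
proj(x) = [0.76355, -0.5031, 0.396102, 0.083602]
Step 3: Dot product.
a^T * proj(x) = 4*0.76355 - 3*(-0.5031) + 3*0.396102 - 2*0.083602 = 5.5846


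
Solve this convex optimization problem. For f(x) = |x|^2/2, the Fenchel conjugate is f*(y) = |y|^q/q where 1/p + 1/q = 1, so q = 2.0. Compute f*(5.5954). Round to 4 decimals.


The conjugate exponent q satisfies 1/p + 1/q = 1.
p = 2, so q = 2/(2 - 1) = 2.0
|y|^q = 5.5954^2.0 = 31.3085
f*(5.5954) = 31.3085 / 2.0 = 15.6543


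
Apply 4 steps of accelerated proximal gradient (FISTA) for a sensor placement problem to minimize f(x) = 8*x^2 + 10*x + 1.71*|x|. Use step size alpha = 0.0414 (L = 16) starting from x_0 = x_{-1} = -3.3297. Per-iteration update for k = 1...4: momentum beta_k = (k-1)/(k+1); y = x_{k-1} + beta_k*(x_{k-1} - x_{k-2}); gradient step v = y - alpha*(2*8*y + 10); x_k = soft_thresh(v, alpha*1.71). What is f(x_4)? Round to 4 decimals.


FISTA on f(x) = 8*x^2 + 10*x + 1.71*|x|
L = 16, alpha = 0.0414
Iteration 1: beta = 0.0, y = -3.3297 + 0.0*(-3.3297 + 3.3297) = -3.3297
  grad(y) = -43.2752, v = y - alpha*grad = -1.5381
  prox(v) = soft_thresh(-1.5381, 0.0708) = -1.4673
Iteration 2: beta = 0.3333, y = -1.4673 + 0.3333*(-1.4673 + 3.3297) = -0.8465
  grad(y) = -3.5443, v = y - alpha*grad = -0.6998
  prox(v) = soft_thresh(-0.6998, 0.0708) = -0.629
Iteration 3: beta = 0.5, y = -0.629 + 0.5*(-0.629 + 1.4673) = -0.2098
  grad(y) = 6.6427, v = y - alpha*grad = -0.4848
  prox(v) = soft_thresh(-0.4848, 0.0708) = -0.414
Iteration 4: beta = 0.6, y = -0.414 + 0.6*(-0.414 + 0.629) = -0.2851
  grad(y) = 5.4388, v = y - alpha*grad = -0.5102
  prox(v) = soft_thresh(-0.5102, 0.0708) = -0.4394
f(x_4) = 8*(-0.4394)^2 + 10*(-0.4394) + 1.71*|-0.4394| = -2.0981


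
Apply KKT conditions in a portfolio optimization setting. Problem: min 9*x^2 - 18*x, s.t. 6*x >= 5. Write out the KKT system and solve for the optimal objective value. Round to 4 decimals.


Step 1: Try lambda = 0 (constraint inactive).
Stationarity: 2*9*x - 18 = 0
x* = 18/(2*9) = 1.0
Check constraint: 6*1.0 = 6.0 >= 5 -- satisfied.
Step 2: Compute optimal value.
f(x*) = 9*1.0^2 - 18*1.0 = -9.0


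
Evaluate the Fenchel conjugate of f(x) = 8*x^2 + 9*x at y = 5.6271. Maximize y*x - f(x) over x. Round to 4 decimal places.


f*(y) = sup_x {y*x - a*x^2 - b*x} = sup_x {(y-b)*x - a*x^2}
FOC: (y - b) - 2a*x = 0 => x* = (y - b)/(2a)
x* = (5.6271 - 9)/(2*8) = -0.2108
f*(5.6271) = (y-b)^2/(4a) = (5.6271 - 9)^2/(4*8)
= 11.3765/32 = 0.3555


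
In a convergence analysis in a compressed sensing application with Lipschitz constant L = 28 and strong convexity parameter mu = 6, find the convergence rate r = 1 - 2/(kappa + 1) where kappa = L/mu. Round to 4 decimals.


Step 1: Compute the condition number.
kappa = L/mu = 28/6 = 4.6667
Step 2: Compute the convergence rate.
r = 1 - 2/(kappa + 1) = 1 - 2*mu/(L + mu) = (L - mu)/(L + mu) = 22/34 = 0.6471


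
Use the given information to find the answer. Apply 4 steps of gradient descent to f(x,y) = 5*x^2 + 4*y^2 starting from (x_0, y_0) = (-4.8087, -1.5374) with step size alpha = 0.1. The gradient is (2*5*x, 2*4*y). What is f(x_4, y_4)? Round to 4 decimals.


Gradient descent on f(x,y) = 5*x^2 + 4*y^2.
Starting point: (-4.8087, -1.5374), alpha = 0.1
Step 1: grad_x = 2*5*-4.8087 = -48.087, grad_y = 2*4*-1.5374 = -12.2992
  x_1 = -4.8087 - 0.1*-48.087 = 0.0
  y_1 = -1.5374 - 0.1*-12.2992 = -0.3075
Step 2: grad_x = 2*5*0.0 = 0.0, grad_y = 2*4*-0.3075 = -2.4598
  x_2 = 0.0 - 0.1*0.0 = 0.0
  y_2 = -0.3075 - 0.1*-2.4598 = -0.0615
Step 3: grad_x = 2*5*0.0 = 0.0, grad_y = 2*4*-0.0615 = -0.492
  x_3 = 0.0 - 0.1*0.0 = 0.0
  y_3 = -0.0615 - 0.1*-0.492 = -0.0123
Step 4: grad_x = 2*5*0.0 = 0.0, grad_y = 2*4*-0.0123 = -0.0984
  x_4 = 0.0 - 0.1*0.0 = 0.0
  y_4 = -0.0123 - 0.1*-0.0984 = -0.0025
f(0.0, -0.0025) = 5*0.0^2 + 4*(-0.0025)^2 = 0.0


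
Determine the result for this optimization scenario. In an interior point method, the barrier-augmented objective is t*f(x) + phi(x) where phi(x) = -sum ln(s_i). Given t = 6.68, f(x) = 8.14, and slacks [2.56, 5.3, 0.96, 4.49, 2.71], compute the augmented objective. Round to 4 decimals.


Step 1: Compute log-barrier.
ln values: [0.94, 1.6677, -0.0408, 1.5019, 0.9969]
phi = -(0.94 + 1.6677 - 0.0408 + 1.5019 + 0.9969) = -5.0657
Step 2: Compute augmented objective.
t*f(x) = 6.68*8.14 = 54.3752
Total = 54.3752 - 5.0657 = 49.3095


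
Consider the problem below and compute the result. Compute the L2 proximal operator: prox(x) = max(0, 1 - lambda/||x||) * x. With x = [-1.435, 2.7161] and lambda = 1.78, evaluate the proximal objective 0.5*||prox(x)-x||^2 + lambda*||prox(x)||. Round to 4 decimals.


Step 1: Compute ||x||.
||x|| = 3.0719
Step 2: Compute scaling factor.
scale = max(0, 1 - 1.78/3.0719) = 0.4205
Step 3: prox(x) = [-0.6035, 1.1423]
||prox(x)|| = 1.2919
Step 4: Proximal objective.
0.5*||prox-x||^2 = 1.5842
lambda*||prox|| = 2.2996
Total = 3.8837
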